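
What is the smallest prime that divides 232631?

7

232631 is odd.
Digit sum 17, not divisible by 3.
Ends in 1: not divisible by 5.
7: 232631 = 7·33233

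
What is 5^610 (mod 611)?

5^1 ≡ 5 (mod 611)
5^2 ≡ 5^2 = 25 ≡ 25 (mod 611)
5^4 ≡ 25^2 = 625 ≡ 14 (mod 611)
5^8 ≡ 14^2 = 196 ≡ 196 (mod 611)
5^16 ≡ 196^2 = 38416 ≡ 534 (mod 611)
5^32 ≡ 534^2 = 285156 ≡ 430 (mod 611)
5^64 ≡ 430^2 = 184900 ≡ 378 (mod 611)
5^128 ≡ 378^2 = 142884 ≡ 521 (mod 611)
5^256 ≡ 521^2 = 271441 ≡ 157 (mod 611)
5^512 ≡ 157^2 = 24649 ≡ 209 (mod 611)
610 = 512 + 64 + 32 + 2 in binary powers of 2.
So 5^610 ≡ 209 · 378 · 430 · 25 ≡ 441 (mod 611).
Since 441 ≠ 1, base 5 is a Fermat witness: 611 is composite.

441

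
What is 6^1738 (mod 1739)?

6^1 ≡ 6 (mod 1739)
6^2 ≡ 6^2 = 36 ≡ 36 (mod 1739)
6^4 ≡ 36^2 = 1296 ≡ 1296 (mod 1739)
6^8 ≡ 1296^2 = 1679616 ≡ 1481 (mod 1739)
6^16 ≡ 1481^2 = 2193361 ≡ 482 (mod 1739)
6^32 ≡ 482^2 = 232324 ≡ 1037 (mod 1739)
6^64 ≡ 1037^2 = 1075369 ≡ 667 (mod 1739)
6^128 ≡ 667^2 = 444889 ≡ 1444 (mod 1739)
6^256 ≡ 1444^2 = 2085136 ≡ 75 (mod 1739)
6^512 ≡ 75^2 = 5625 ≡ 408 (mod 1739)
6^1024 ≡ 408^2 = 166464 ≡ 1259 (mod 1739)
1738 = 1024 + 512 + 128 + 64 + 8 + 2 in binary powers of 2.
So 6^1738 ≡ 1259 · 408 · 1444 · 667 · 1481 · 36 ≡ 739 (mod 1739).
Since 739 ≠ 1, base 6 is a Fermat witness: 1739 is composite.

739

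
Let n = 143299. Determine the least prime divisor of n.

143299 is odd.
Digit sum 28, not divisible by 3.
Ends in 9: not divisible by 5.
7: 143299 = 7·20471 + 2
11: 143299 = 11·13027 + 2
13: 143299 = 13·11023

13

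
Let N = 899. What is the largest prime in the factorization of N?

899 = 29 · 31
31 is prime.
So 899 = 29 · 31; the largest prime factor is 31.

31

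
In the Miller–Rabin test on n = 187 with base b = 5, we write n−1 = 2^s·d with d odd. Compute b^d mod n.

187 − 1 = 186 = 2^1 · 93, so d = 93.
5^1 ≡ 5 (mod 187)
5^2 ≡ 5^2 = 25 ≡ 25 (mod 187)
5^4 ≡ 25^2 = 625 ≡ 64 (mod 187)
5^8 ≡ 64^2 = 4096 ≡ 169 (mod 187)
5^16 ≡ 169^2 = 28561 ≡ 137 (mod 187)
5^32 ≡ 137^2 = 18769 ≡ 69 (mod 187)
5^64 ≡ 69^2 = 4761 ≡ 86 (mod 187)
93 = 64 + 16 + 8 + 4 + 1 in binary powers of 2.
So 5^93 ≡ 86 · 137 · 169 · 64 · 5 ≡ 37 (mod 187).
Squaring chain: 37; never reaches −1, so base 5 is a Miller–Rabin witness that 187 is composite.

37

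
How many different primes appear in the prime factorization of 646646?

6

646646 = 2 · 323323
323323 = 7 · 46189
46189 = 11 · 4199
4199 = 13 · 323
323 = 17 · 19
646646 = 2 · 7 · 11 · 13 · 17 · 19, which has 6 distinct prime factors.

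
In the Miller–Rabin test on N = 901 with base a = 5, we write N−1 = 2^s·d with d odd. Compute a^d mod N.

277

901 − 1 = 900 = 2^2 · 225, so d = 225.
5^1 ≡ 5 (mod 901)
5^2 ≡ 5^2 = 25 ≡ 25 (mod 901)
5^4 ≡ 25^2 = 625 ≡ 625 (mod 901)
5^8 ≡ 625^2 = 390625 ≡ 492 (mod 901)
5^16 ≡ 492^2 = 242064 ≡ 596 (mod 901)
5^32 ≡ 596^2 = 355216 ≡ 222 (mod 901)
5^64 ≡ 222^2 = 49284 ≡ 630 (mod 901)
5^128 ≡ 630^2 = 396900 ≡ 460 (mod 901)
225 = 128 + 64 + 32 + 1 in binary powers of 2.
So 5^225 ≡ 460 · 630 · 222 · 5 ≡ 277 (mod 901).
Squaring chain: 277 → 144; never reaches −1, so base 5 is a Miller–Rabin witness that 901 is composite.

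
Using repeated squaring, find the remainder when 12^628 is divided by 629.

268

12^1 ≡ 12 (mod 629)
12^2 ≡ 12^2 = 144 ≡ 144 (mod 629)
12^4 ≡ 144^2 = 20736 ≡ 608 (mod 629)
12^8 ≡ 608^2 = 369664 ≡ 441 (mod 629)
12^16 ≡ 441^2 = 194481 ≡ 120 (mod 629)
12^32 ≡ 120^2 = 14400 ≡ 562 (mod 629)
12^64 ≡ 562^2 = 315844 ≡ 86 (mod 629)
12^128 ≡ 86^2 = 7396 ≡ 477 (mod 629)
12^256 ≡ 477^2 = 227529 ≡ 460 (mod 629)
12^512 ≡ 460^2 = 211600 ≡ 256 (mod 629)
628 = 512 + 64 + 32 + 16 + 4 in binary powers of 2.
So 12^628 ≡ 256 · 86 · 562 · 120 · 608 ≡ 268 (mod 629).
Since 268 ≠ 1, base 12 is a Fermat witness: 629 is composite.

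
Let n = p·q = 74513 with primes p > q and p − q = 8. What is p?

Since p = q + 8, we have 74513 = q(q + 8), so q² + 8q − 74513 = 0.
Discriminant: 8² + 4·74513 = 64 + 298052 = 298116; √298116 = 546.
q = (−8 + 546)/2 = 269, and p = q + 8 = 277.
Check: 269 · 277 = 74513.

277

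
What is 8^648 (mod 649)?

588

8^1 ≡ 8 (mod 649)
8^2 ≡ 8^2 = 64 ≡ 64 (mod 649)
8^4 ≡ 64^2 = 4096 ≡ 202 (mod 649)
8^8 ≡ 202^2 = 40804 ≡ 566 (mod 649)
8^16 ≡ 566^2 = 320356 ≡ 399 (mod 649)
8^32 ≡ 399^2 = 159201 ≡ 196 (mod 649)
8^64 ≡ 196^2 = 38416 ≡ 125 (mod 649)
8^128 ≡ 125^2 = 15625 ≡ 49 (mod 649)
8^256 ≡ 49^2 = 2401 ≡ 454 (mod 649)
8^512 ≡ 454^2 = 206116 ≡ 383 (mod 649)
648 = 512 + 128 + 8 in binary powers of 2.
So 8^648 ≡ 383 · 49 · 566 ≡ 588 (mod 649).
Since 588 ≠ 1, base 8 is a Fermat witness: 649 is composite.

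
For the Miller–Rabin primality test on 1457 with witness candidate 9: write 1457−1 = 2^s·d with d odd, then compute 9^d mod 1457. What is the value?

1457 − 1 = 1456 = 2^4 · 91, so d = 91.
9^1 ≡ 9 (mod 1457)
9^2 ≡ 9^2 = 81 ≡ 81 (mod 1457)
9^4 ≡ 81^2 = 6561 ≡ 733 (mod 1457)
9^8 ≡ 733^2 = 537289 ≡ 1113 (mod 1457)
9^16 ≡ 1113^2 = 1238769 ≡ 319 (mod 1457)
9^32 ≡ 319^2 = 101761 ≡ 1228 (mod 1457)
9^64 ≡ 1228^2 = 1507984 ≡ 1446 (mod 1457)
91 = 64 + 16 + 8 + 2 + 1 in binary powers of 2.
So 9^91 ≡ 1446 · 319 · 1113 · 81 · 9 ≡ 350 (mod 1457).
Squaring chain: 350 → 112 → 888 → 307; never reaches −1, so base 9 is a Miller–Rabin witness that 1457 is composite.

350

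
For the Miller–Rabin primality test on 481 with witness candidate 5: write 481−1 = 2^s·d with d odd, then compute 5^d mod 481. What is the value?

481 − 1 = 480 = 2^5 · 15, so d = 15.
5^1 ≡ 5 (mod 481)
5^2 ≡ 5^2 = 25 ≡ 25 (mod 481)
5^4 ≡ 25^2 = 625 ≡ 144 (mod 481)
5^8 ≡ 144^2 = 20736 ≡ 53 (mod 481)
15 = 8 + 4 + 2 + 1 in binary powers of 2.
So 5^15 ≡ 53 · 144 · 25 · 5 ≡ 177 (mod 481).
Squaring chain: 177 → 64 → 248 → 417 → 248; never reaches −1, so base 5 is a Miller–Rabin witness that 481 is composite.

177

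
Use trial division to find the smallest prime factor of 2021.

2021 is odd.
Digit sum 5, not divisible by 3.
Ends in 1: not divisible by 5.
7: 2021 = 7·288 + 5
11: 2021 = 11·183 + 8
13: 2021 = 13·155 + 6
17: 2021 = 17·118 + 15
19: 2021 = 19·106 + 7
23: 2021 = 23·87 + 20
29: 2021 = 29·69 + 20
31: 2021 = 31·65 + 6
37: 2021 = 37·54 + 23
41: 2021 = 41·49 + 12
43: 2021 = 43·47

43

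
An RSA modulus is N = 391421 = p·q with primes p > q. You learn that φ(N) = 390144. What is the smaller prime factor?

φ(n) = (p−1)(q−1) = n − (p+q) + 1, so p + q = 391421 − 390144 + 1 = 1278.
p and q are the roots of t² − 1278t + 391421 = 0.
Discriminant: 1278² − 4·391421 = 1633284 − 1565684 = 67600; √67600 = 260.
q = (1278 − 260)/2 = 509, p = (1278 + 260)/2 = 769.
Check: 509 · 769 = 391421.

509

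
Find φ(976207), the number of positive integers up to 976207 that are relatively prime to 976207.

943488

Factor: 976207 = 53 · 113 · 163.
φ(976207) = (53−1) · (113−1) · (163−1) = 52 · 112 · 162 = 943488.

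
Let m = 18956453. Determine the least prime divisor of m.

18956453 is odd.
Digit sum 41, not divisible by 3.
Ends in 3: not divisible by 5.
7: 18956453 = 7·2708064 + 5
11: 18956453 = 11·1723313 + 10
13: 18956453 = 13·1458188 + 9
17: 18956453 = 17·1115085 + 8
19: 18956453 = 19·997708 + 1
23: 18956453 = 23·824193 + 14
29: 18956453 = 29·653670 + 23
31: 18956453 = 31·611498 + 15
37: 18956453 = 37·512336 + 21
41: 18956453 = 41·462352 + 21
43: 18956453 = 43·440847 + 32
47: 18956453 = 47·403328 + 37
53: 18956453 = 53·357668 + 49
59: 18956453 = 59·321295 + 48
61: 18956453 = 61·310761 + 32
67: 18956453 = 67·282932 + 9
71: 18956453 = 71·266992 + 21
73: 18956453 = 73·259677 + 32
79: 18956453 = 79·239955 + 8
83: 18956453 = 83·228391

83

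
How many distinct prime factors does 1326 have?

1326 = 2 · 663
663 = 3 · 221
221 = 13 · 17
1326 = 2 · 3 · 13 · 17, which has 4 distinct prime factors.

4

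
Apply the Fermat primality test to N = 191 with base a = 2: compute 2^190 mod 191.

1

2^1 ≡ 2 (mod 191)
2^2 ≡ 2^2 = 4 ≡ 4 (mod 191)
2^4 ≡ 4^2 = 16 ≡ 16 (mod 191)
2^8 ≡ 16^2 = 256 ≡ 65 (mod 191)
2^16 ≡ 65^2 = 4225 ≡ 23 (mod 191)
2^32 ≡ 23^2 = 529 ≡ 147 (mod 191)
2^64 ≡ 147^2 = 21609 ≡ 26 (mod 191)
2^128 ≡ 26^2 = 676 ≡ 103 (mod 191)
190 = 128 + 32 + 16 + 8 + 4 + 2 in binary powers of 2.
So 2^190 ≡ 103 · 147 · 23 · 65 · 16 · 4 ≡ 1 (mod 191).
Since the result is 1, base 2 gives no evidence that 191 is composite.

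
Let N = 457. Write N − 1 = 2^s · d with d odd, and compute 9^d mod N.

456

457 − 1 = 456 = 2^3 · 57, so d = 57.
9^1 ≡ 9 (mod 457)
9^2 ≡ 9^2 = 81 ≡ 81 (mod 457)
9^4 ≡ 81^2 = 6561 ≡ 163 (mod 457)
9^8 ≡ 163^2 = 26569 ≡ 63 (mod 457)
9^16 ≡ 63^2 = 3969 ≡ 313 (mod 457)
9^32 ≡ 313^2 = 97969 ≡ 171 (mod 457)
57 = 32 + 16 + 8 + 1 in binary powers of 2.
So 9^57 ≡ 171 · 313 · 63 · 9 ≡ 456 (mod 457).
Since 9^d ≡ 456 (mod 457), base 9 does not prove 457 composite.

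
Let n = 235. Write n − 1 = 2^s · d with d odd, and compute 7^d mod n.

2

235 − 1 = 234 = 2^1 · 117, so d = 117.
7^1 ≡ 7 (mod 235)
7^2 ≡ 7^2 = 49 ≡ 49 (mod 235)
7^4 ≡ 49^2 = 2401 ≡ 51 (mod 235)
7^8 ≡ 51^2 = 2601 ≡ 16 (mod 235)
7^16 ≡ 16^2 = 256 ≡ 21 (mod 235)
7^32 ≡ 21^2 = 441 ≡ 206 (mod 235)
7^64 ≡ 206^2 = 42436 ≡ 136 (mod 235)
117 = 64 + 32 + 16 + 4 + 1 in binary powers of 2.
So 7^117 ≡ 136 · 206 · 21 · 51 · 7 ≡ 2 (mod 235).
Squaring chain: 2; never reaches −1, so base 7 is a Miller–Rabin witness that 235 is composite.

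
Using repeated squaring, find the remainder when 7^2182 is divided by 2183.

7^1 ≡ 7 (mod 2183)
7^2 ≡ 7^2 = 49 ≡ 49 (mod 2183)
7^4 ≡ 49^2 = 2401 ≡ 218 (mod 2183)
7^8 ≡ 218^2 = 47524 ≡ 1681 (mod 2183)
7^16 ≡ 1681^2 = 2825761 ≡ 959 (mod 2183)
7^32 ≡ 959^2 = 919681 ≡ 638 (mod 2183)
7^64 ≡ 638^2 = 407044 ≡ 1006 (mod 2183)
7^128 ≡ 1006^2 = 1012036 ≡ 1307 (mod 2183)
7^256 ≡ 1307^2 = 1708249 ≡ 1143 (mod 2183)
7^512 ≡ 1143^2 = 1306449 ≡ 1015 (mod 2183)
7^1024 ≡ 1015^2 = 1030225 ≡ 2032 (mod 2183)
7^2048 ≡ 2032^2 = 4129024 ≡ 971 (mod 2183)
2182 = 2048 + 128 + 4 + 2 in binary powers of 2.
So 7^2182 ≡ 971 · 1307 · 218 · 49 ≡ 847 (mod 2183).
Since 847 ≠ 1, base 7 is a Fermat witness: 2183 is composite.

847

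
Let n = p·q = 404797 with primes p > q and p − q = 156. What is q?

Since p = q + 156, we have 404797 = q(q + 156), so q² + 156q − 404797 = 0.
Discriminant: 156² + 4·404797 = 24336 + 1619188 = 1643524; √1643524 = 1282.
q = (−156 + 1282)/2 = 563, and p = q + 156 = 719.
Check: 563 · 719 = 404797.

563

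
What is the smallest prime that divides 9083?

31

9083 is odd.
Digit sum 20, not divisible by 3.
Ends in 3: not divisible by 5.
7: 9083 = 7·1297 + 4
11: 9083 = 11·825 + 8
13: 9083 = 13·698 + 9
17: 9083 = 17·534 + 5
19: 9083 = 19·478 + 1
23: 9083 = 23·394 + 21
29: 9083 = 29·313 + 6
31: 9083 = 31·293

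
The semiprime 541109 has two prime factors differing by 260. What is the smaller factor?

Since p = q + 260, we have 541109 = q(q + 260), so q² + 260q − 541109 = 0.
Discriminant: 260² + 4·541109 = 67600 + 2164436 = 2232036; √2232036 = 1494.
q = (−260 + 1494)/2 = 617, and p = q + 260 = 877.
Check: 617 · 877 = 541109.

617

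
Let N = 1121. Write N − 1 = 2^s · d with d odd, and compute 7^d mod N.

1121 − 1 = 1120 = 2^5 · 35, so d = 35.
7^1 ≡ 7 (mod 1121)
7^2 ≡ 7^2 = 49 ≡ 49 (mod 1121)
7^4 ≡ 49^2 = 2401 ≡ 159 (mod 1121)
7^8 ≡ 159^2 = 25281 ≡ 619 (mod 1121)
7^16 ≡ 619^2 = 383161 ≡ 900 (mod 1121)
7^32 ≡ 900^2 = 810000 ≡ 638 (mod 1121)
35 = 32 + 2 + 1 in binary powers of 2.
So 7^35 ≡ 638 · 49 · 7 ≡ 239 (mod 1121).
Squaring chain: 239 → 1071 → 258 → 425 → 144; never reaches −1, so base 7 is a Miller–Rabin witness that 1121 is composite.

239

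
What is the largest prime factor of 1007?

1007 = 19 · 53
53 is prime.
So 1007 = 19 · 53; the largest prime factor is 53.

53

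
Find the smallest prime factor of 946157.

41

946157 is odd.
Digit sum 32, not divisible by 3.
Ends in 7: not divisible by 5.
7: 946157 = 7·135165 + 2
11: 946157 = 11·86014 + 3
13: 946157 = 13·72781 + 4
17: 946157 = 17·55656 + 5
19: 946157 = 19·49797 + 14
23: 946157 = 23·41137 + 6
29: 946157 = 29·32626 + 3
31: 946157 = 31·30521 + 6
37: 946157 = 37·25571 + 30
41: 946157 = 41·23077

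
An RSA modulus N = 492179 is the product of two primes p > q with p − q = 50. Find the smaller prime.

677

Since p = q + 50, we have 492179 = q(q + 50), so q² + 50q − 492179 = 0.
Discriminant: 50² + 4·492179 = 2500 + 1968716 = 1971216; √1971216 = 1404.
q = (−50 + 1404)/2 = 677, and p = q + 50 = 727.
Check: 677 · 727 = 492179.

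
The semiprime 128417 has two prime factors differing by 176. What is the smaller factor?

281

Since p = q + 176, we have 128417 = q(q + 176), so q² + 176q − 128417 = 0.
Discriminant: 176² + 4·128417 = 30976 + 513668 = 544644; √544644 = 738.
q = (−176 + 738)/2 = 281, and p = q + 176 = 457.
Check: 281 · 457 = 128417.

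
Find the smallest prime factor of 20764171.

20764171 is odd.
Digit sum 28, not divisible by 3.
Ends in 1: not divisible by 5.
7: 20764171 = 7·2966310 + 1
11: 20764171 = 11·1887651 + 10
13: 20764171 = 13·1597243 + 12
17: 20764171 = 17·1221421 + 14
19: 20764171 = 19·1092851 + 2
23: 20764171 = 23·902790 + 1
29: 20764171 = 29·716005 + 26
31: 20764171 = 31·669811 + 30
37: 20764171 = 37·561193 + 30
41: 20764171 = 41·506443 + 8
43: 20764171 = 43·482887 + 30
47: 20764171 = 47·441790 + 41
53: 20764171 = 53·391776 + 43
59: 20764171 = 59·351935 + 6
61: 20764171 = 61·340396 + 15
67: 20764171 = 67·309913

67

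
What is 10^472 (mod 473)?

10^1 ≡ 10 (mod 473)
10^2 ≡ 10^2 = 100 ≡ 100 (mod 473)
10^4 ≡ 100^2 = 10000 ≡ 67 (mod 473)
10^8 ≡ 67^2 = 4489 ≡ 232 (mod 473)
10^16 ≡ 232^2 = 53824 ≡ 375 (mod 473)
10^32 ≡ 375^2 = 140625 ≡ 144 (mod 473)
10^64 ≡ 144^2 = 20736 ≡ 397 (mod 473)
10^128 ≡ 397^2 = 157609 ≡ 100 (mod 473)
10^256 ≡ 100^2 = 10000 ≡ 67 (mod 473)
472 = 256 + 128 + 64 + 16 + 8 in binary powers of 2.
So 10^472 ≡ 67 · 100 · 397 · 375 · 232 ≡ 23 (mod 473).
Since 23 ≠ 1, base 10 is a Fermat witness: 473 is composite.

23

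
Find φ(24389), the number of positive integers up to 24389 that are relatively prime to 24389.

Factor: 24389 = 29^3.
φ(24389) = 29^2·(29−1) = 23548.

23548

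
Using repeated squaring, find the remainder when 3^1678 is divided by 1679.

430

3^1 ≡ 3 (mod 1679)
3^2 ≡ 3^2 = 9 ≡ 9 (mod 1679)
3^4 ≡ 9^2 = 81 ≡ 81 (mod 1679)
3^8 ≡ 81^2 = 6561 ≡ 1524 (mod 1679)
3^16 ≡ 1524^2 = 2322576 ≡ 519 (mod 1679)
3^32 ≡ 519^2 = 269361 ≡ 721 (mod 1679)
3^64 ≡ 721^2 = 519841 ≡ 1030 (mod 1679)
3^128 ≡ 1030^2 = 1060900 ≡ 1451 (mod 1679)
3^256 ≡ 1451^2 = 2105401 ≡ 1614 (mod 1679)
3^512 ≡ 1614^2 = 2604996 ≡ 867 (mod 1679)
3^1024 ≡ 867^2 = 751689 ≡ 1176 (mod 1679)
1678 = 1024 + 512 + 128 + 8 + 4 + 2 in binary powers of 2.
So 3^1678 ≡ 1176 · 867 · 1451 · 1524 · 81 · 9 ≡ 430 (mod 1679).
Since 430 ≠ 1, base 3 is a Fermat witness: 1679 is composite.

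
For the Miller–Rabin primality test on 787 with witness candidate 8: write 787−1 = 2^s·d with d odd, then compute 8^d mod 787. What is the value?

786

787 − 1 = 786 = 2^1 · 393, so d = 393.
8^1 ≡ 8 (mod 787)
8^2 ≡ 8^2 = 64 ≡ 64 (mod 787)
8^4 ≡ 64^2 = 4096 ≡ 161 (mod 787)
8^8 ≡ 161^2 = 25921 ≡ 737 (mod 787)
8^16 ≡ 737^2 = 543169 ≡ 139 (mod 787)
8^32 ≡ 139^2 = 19321 ≡ 433 (mod 787)
8^64 ≡ 433^2 = 187489 ≡ 183 (mod 787)
8^128 ≡ 183^2 = 33489 ≡ 435 (mod 787)
8^256 ≡ 435^2 = 189225 ≡ 345 (mod 787)
393 = 256 + 128 + 8 + 1 in binary powers of 2.
So 8^393 ≡ 345 · 435 · 737 · 8 ≡ 786 (mod 787).
Since 8^d ≡ 786 (mod 787), base 8 does not prove 787 composite.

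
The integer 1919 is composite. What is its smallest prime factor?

19

1919 is odd.
Digit sum 20, not divisible by 3.
Ends in 9: not divisible by 5.
7: 1919 = 7·274 + 1
11: 1919 = 11·174 + 5
13: 1919 = 13·147 + 8
17: 1919 = 17·112 + 15
19: 1919 = 19·101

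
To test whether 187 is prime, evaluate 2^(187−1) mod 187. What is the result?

2^1 ≡ 2 (mod 187)
2^2 ≡ 2^2 = 4 ≡ 4 (mod 187)
2^4 ≡ 4^2 = 16 ≡ 16 (mod 187)
2^8 ≡ 16^2 = 256 ≡ 69 (mod 187)
2^16 ≡ 69^2 = 4761 ≡ 86 (mod 187)
2^32 ≡ 86^2 = 7396 ≡ 103 (mod 187)
2^64 ≡ 103^2 = 10609 ≡ 137 (mod 187)
2^128 ≡ 137^2 = 18769 ≡ 69 (mod 187)
186 = 128 + 32 + 16 + 8 + 2 in binary powers of 2.
So 2^186 ≡ 69 · 103 · 86 · 69 · 4 ≡ 174 (mod 187).
Since 174 ≠ 1, base 2 is a Fermat witness: 187 is composite.

174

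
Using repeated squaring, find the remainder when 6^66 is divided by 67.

1

6^1 ≡ 6 (mod 67)
6^2 ≡ 6^2 = 36 ≡ 36 (mod 67)
6^4 ≡ 36^2 = 1296 ≡ 23 (mod 67)
6^8 ≡ 23^2 = 529 ≡ 60 (mod 67)
6^16 ≡ 60^2 = 3600 ≡ 49 (mod 67)
6^32 ≡ 49^2 = 2401 ≡ 56 (mod 67)
6^64 ≡ 56^2 = 3136 ≡ 54 (mod 67)
66 = 64 + 2 in binary powers of 2.
So 6^66 ≡ 54 · 36 ≡ 1 (mod 67).
Since the result is 1, base 6 gives no evidence that 67 is composite.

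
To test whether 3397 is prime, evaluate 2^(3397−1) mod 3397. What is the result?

2^1 ≡ 2 (mod 3397)
2^2 ≡ 2^2 = 4 ≡ 4 (mod 3397)
2^4 ≡ 4^2 = 16 ≡ 16 (mod 3397)
2^8 ≡ 16^2 = 256 ≡ 256 (mod 3397)
2^16 ≡ 256^2 = 65536 ≡ 993 (mod 3397)
2^32 ≡ 993^2 = 986049 ≡ 919 (mod 3397)
2^64 ≡ 919^2 = 844561 ≡ 2105 (mod 3397)
2^128 ≡ 2105^2 = 4431025 ≡ 1337 (mod 3397)
2^256 ≡ 1337^2 = 1787569 ≡ 747 (mod 3397)
2^512 ≡ 747^2 = 558009 ≡ 901 (mod 3397)
2^1024 ≡ 901^2 = 811801 ≡ 3315 (mod 3397)
2^2048 ≡ 3315^2 = 10989225 ≡ 3327 (mod 3397)
3396 = 2048 + 1024 + 256 + 64 + 4 in binary powers of 2.
So 2^3396 ≡ 3327 · 3315 · 747 · 2105 · 16 ≡ 2062 (mod 3397).
Since 2062 ≠ 1, base 2 is a Fermat witness: 3397 is composite.

2062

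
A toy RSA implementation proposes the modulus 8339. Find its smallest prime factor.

8339 is odd.
Digit sum 23, not divisible by 3.
Ends in 9: not divisible by 5.
7: 8339 = 7·1191 + 2
11: 8339 = 11·758 + 1
13: 8339 = 13·641 + 6
17: 8339 = 17·490 + 9
19: 8339 = 19·438 + 17
23: 8339 = 23·362 + 13
29: 8339 = 29·287 + 16
31: 8339 = 31·269

31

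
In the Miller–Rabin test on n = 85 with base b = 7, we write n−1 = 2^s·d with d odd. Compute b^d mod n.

62

85 − 1 = 84 = 2^2 · 21, so d = 21.
7^1 ≡ 7 (mod 85)
7^2 ≡ 7^2 = 49 ≡ 49 (mod 85)
7^4 ≡ 49^2 = 2401 ≡ 21 (mod 85)
7^8 ≡ 21^2 = 441 ≡ 16 (mod 85)
7^16 ≡ 16^2 = 256 ≡ 1 (mod 85)
21 = 16 + 4 + 1 in binary powers of 2.
So 7^21 ≡ 1 · 21 · 7 ≡ 62 (mod 85).
Squaring chain: 62 → 19; never reaches −1, so base 7 is a Miller–Rabin witness that 85 is composite.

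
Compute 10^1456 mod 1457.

10^1 ≡ 10 (mod 1457)
10^2 ≡ 10^2 = 100 ≡ 100 (mod 1457)
10^4 ≡ 100^2 = 10000 ≡ 1258 (mod 1457)
10^8 ≡ 1258^2 = 1582564 ≡ 262 (mod 1457)
10^16 ≡ 262^2 = 68644 ≡ 165 (mod 1457)
10^32 ≡ 165^2 = 27225 ≡ 999 (mod 1457)
10^64 ≡ 999^2 = 998001 ≡ 1413 (mod 1457)
10^128 ≡ 1413^2 = 1996569 ≡ 479 (mod 1457)
10^256 ≡ 479^2 = 229441 ≡ 692 (mod 1457)
10^512 ≡ 692^2 = 478864 ≡ 968 (mod 1457)
10^1024 ≡ 968^2 = 937024 ≡ 173 (mod 1457)
1456 = 1024 + 256 + 128 + 32 + 16 in binary powers of 2.
So 10^1456 ≡ 173 · 692 · 479 · 999 · 165 ≡ 754 (mod 1457).
Since 754 ≠ 1, base 10 is a Fermat witness: 1457 is composite.

754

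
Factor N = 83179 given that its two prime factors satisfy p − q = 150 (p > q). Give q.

223

Since p = q + 150, we have 83179 = q(q + 150), so q² + 150q − 83179 = 0.
Discriminant: 150² + 4·83179 = 22500 + 332716 = 355216; √355216 = 596.
q = (−150 + 596)/2 = 223, and p = q + 150 = 373.
Check: 223 · 373 = 83179.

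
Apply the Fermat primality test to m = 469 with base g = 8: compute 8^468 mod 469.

442

8^1 ≡ 8 (mod 469)
8^2 ≡ 8^2 = 64 ≡ 64 (mod 469)
8^4 ≡ 64^2 = 4096 ≡ 344 (mod 469)
8^8 ≡ 344^2 = 118336 ≡ 148 (mod 469)
8^16 ≡ 148^2 = 21904 ≡ 330 (mod 469)
8^32 ≡ 330^2 = 108900 ≡ 92 (mod 469)
8^64 ≡ 92^2 = 8464 ≡ 22 (mod 469)
8^128 ≡ 22^2 = 484 ≡ 15 (mod 469)
8^256 ≡ 15^2 = 225 ≡ 225 (mod 469)
468 = 256 + 128 + 64 + 16 + 4 in binary powers of 2.
So 8^468 ≡ 225 · 15 · 22 · 330 · 344 ≡ 442 (mod 469).
Since 442 ≠ 1, base 8 is a Fermat witness: 469 is composite.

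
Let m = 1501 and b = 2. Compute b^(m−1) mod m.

2^1 ≡ 2 (mod 1501)
2^2 ≡ 2^2 = 4 ≡ 4 (mod 1501)
2^4 ≡ 4^2 = 16 ≡ 16 (mod 1501)
2^8 ≡ 16^2 = 256 ≡ 256 (mod 1501)
2^16 ≡ 256^2 = 65536 ≡ 993 (mod 1501)
2^32 ≡ 993^2 = 986049 ≡ 1393 (mod 1501)
2^64 ≡ 1393^2 = 1940449 ≡ 1157 (mod 1501)
2^128 ≡ 1157^2 = 1338649 ≡ 1258 (mod 1501)
2^256 ≡ 1258^2 = 1582564 ≡ 510 (mod 1501)
2^512 ≡ 510^2 = 260100 ≡ 427 (mod 1501)
2^1024 ≡ 427^2 = 182329 ≡ 708 (mod 1501)
1500 = 1024 + 256 + 128 + 64 + 16 + 8 + 4 in binary powers of 2.
So 2^1500 ≡ 708 · 510 · 1258 · 1157 · 993 · 256 · 16 ≡ 1128 (mod 1501).
Since 1128 ≠ 1, base 2 is a Fermat witness: 1501 is composite.

1128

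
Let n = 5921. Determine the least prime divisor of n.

5921 is odd.
Digit sum 17, not divisible by 3.
Ends in 1: not divisible by 5.
7: 5921 = 7·845 + 6
11: 5921 = 11·538 + 3
13: 5921 = 13·455 + 6
17: 5921 = 17·348 + 5
19: 5921 = 19·311 + 12
23: 5921 = 23·257 + 10
29: 5921 = 29·204 + 5
31: 5921 = 31·191

31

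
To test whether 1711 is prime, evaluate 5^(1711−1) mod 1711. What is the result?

779

5^1 ≡ 5 (mod 1711)
5^2 ≡ 5^2 = 25 ≡ 25 (mod 1711)
5^4 ≡ 25^2 = 625 ≡ 625 (mod 1711)
5^8 ≡ 625^2 = 390625 ≡ 517 (mod 1711)
5^16 ≡ 517^2 = 267289 ≡ 373 (mod 1711)
5^32 ≡ 373^2 = 139129 ≡ 538 (mod 1711)
5^64 ≡ 538^2 = 289444 ≡ 285 (mod 1711)
5^128 ≡ 285^2 = 81225 ≡ 808 (mod 1711)
5^256 ≡ 808^2 = 652864 ≡ 973 (mod 1711)
5^512 ≡ 973^2 = 946729 ≡ 546 (mod 1711)
5^1024 ≡ 546^2 = 298116 ≡ 402 (mod 1711)
1710 = 1024 + 512 + 128 + 32 + 8 + 4 + 2 in binary powers of 2.
So 5^1710 ≡ 402 · 546 · 808 · 538 · 517 · 625 · 25 ≡ 779 (mod 1711).
Since 779 ≠ 1, base 5 is a Fermat witness: 1711 is composite.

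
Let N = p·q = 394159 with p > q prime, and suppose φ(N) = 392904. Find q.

φ(n) = (p−1)(q−1) = n − (p+q) + 1, so p + q = 394159 − 392904 + 1 = 1256.
p and q are the roots of t² − 1256t + 394159 = 0.
Discriminant: 1256² − 4·394159 = 1577536 − 1576636 = 900; √900 = 30.
q = (1256 − 30)/2 = 613, p = (1256 + 30)/2 = 643.
Check: 613 · 643 = 394159.

613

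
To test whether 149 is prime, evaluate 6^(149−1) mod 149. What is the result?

6^1 ≡ 6 (mod 149)
6^2 ≡ 6^2 = 36 ≡ 36 (mod 149)
6^4 ≡ 36^2 = 1296 ≡ 104 (mod 149)
6^8 ≡ 104^2 = 10816 ≡ 88 (mod 149)
6^16 ≡ 88^2 = 7744 ≡ 145 (mod 149)
6^32 ≡ 145^2 = 21025 ≡ 16 (mod 149)
6^64 ≡ 16^2 = 256 ≡ 107 (mod 149)
6^128 ≡ 107^2 = 11449 ≡ 125 (mod 149)
148 = 128 + 16 + 4 in binary powers of 2.
So 6^148 ≡ 125 · 145 · 104 ≡ 1 (mod 149).
Since the result is 1, base 6 gives no evidence that 149 is composite.

1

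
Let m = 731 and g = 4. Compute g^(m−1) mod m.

4^1 ≡ 4 (mod 731)
4^2 ≡ 4^2 = 16 ≡ 16 (mod 731)
4^4 ≡ 16^2 = 256 ≡ 256 (mod 731)
4^8 ≡ 256^2 = 65536 ≡ 477 (mod 731)
4^16 ≡ 477^2 = 227529 ≡ 188 (mod 731)
4^32 ≡ 188^2 = 35344 ≡ 256 (mod 731)
4^64 ≡ 256^2 = 65536 ≡ 477 (mod 731)
4^128 ≡ 477^2 = 227529 ≡ 188 (mod 731)
4^256 ≡ 188^2 = 35344 ≡ 256 (mod 731)
4^512 ≡ 256^2 = 65536 ≡ 477 (mod 731)
730 = 512 + 128 + 64 + 16 + 8 + 2 in binary powers of 2.
So 4^730 ≡ 477 · 188 · 477 · 188 · 477 · 16 ≡ 16 (mod 731).
Since 16 ≠ 1, base 4 is a Fermat witness: 731 is composite.

16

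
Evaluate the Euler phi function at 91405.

Factor: 91405 = 5 · 101 · 181.
φ(91405) = (5−1) · (101−1) · (181−1) = 4 · 100 · 180 = 72000.

72000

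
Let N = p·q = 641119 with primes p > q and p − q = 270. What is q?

677

Since p = q + 270, we have 641119 = q(q + 270), so q² + 270q − 641119 = 0.
Discriminant: 270² + 4·641119 = 72900 + 2564476 = 2637376; √2637376 = 1624.
q = (−270 + 1624)/2 = 677, and p = q + 270 = 947.
Check: 677 · 947 = 641119.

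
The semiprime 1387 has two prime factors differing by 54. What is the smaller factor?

Since p = q + 54, we have 1387 = q(q + 54), so q² + 54q − 1387 = 0.
Discriminant: 54² + 4·1387 = 2916 + 5548 = 8464; √8464 = 92.
q = (−54 + 92)/2 = 19, and p = q + 54 = 73.
Check: 19 · 73 = 1387.

19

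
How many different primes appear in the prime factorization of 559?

2

559 = 13 · 43
559 = 13 · 43, which has 2 distinct prime factors.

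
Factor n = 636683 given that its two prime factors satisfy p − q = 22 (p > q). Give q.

Since p = q + 22, we have 636683 = q(q + 22), so q² + 22q − 636683 = 0.
Discriminant: 22² + 4·636683 = 484 + 2546732 = 2547216; √2547216 = 1596.
q = (−22 + 1596)/2 = 787, and p = q + 22 = 809.
Check: 787 · 809 = 636683.

787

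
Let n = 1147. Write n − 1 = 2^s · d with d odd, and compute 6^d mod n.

154

1147 − 1 = 1146 = 2^1 · 573, so d = 573.
6^1 ≡ 6 (mod 1147)
6^2 ≡ 6^2 = 36 ≡ 36 (mod 1147)
6^4 ≡ 36^2 = 1296 ≡ 149 (mod 1147)
6^8 ≡ 149^2 = 22201 ≡ 408 (mod 1147)
6^16 ≡ 408^2 = 166464 ≡ 149 (mod 1147)
6^32 ≡ 149^2 = 22201 ≡ 408 (mod 1147)
6^64 ≡ 408^2 = 166464 ≡ 149 (mod 1147)
6^128 ≡ 149^2 = 22201 ≡ 408 (mod 1147)
6^256 ≡ 408^2 = 166464 ≡ 149 (mod 1147)
6^512 ≡ 149^2 = 22201 ≡ 408 (mod 1147)
573 = 512 + 32 + 16 + 8 + 4 + 1 in binary powers of 2.
So 6^573 ≡ 408 · 408 · 149 · 408 · 149 · 6 ≡ 154 (mod 1147).
Squaring chain: 154; never reaches −1, so base 6 is a Miller–Rabin witness that 1147 is composite.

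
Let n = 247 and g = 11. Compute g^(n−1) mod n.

11^1 ≡ 11 (mod 247)
11^2 ≡ 11^2 = 121 ≡ 121 (mod 247)
11^4 ≡ 121^2 = 14641 ≡ 68 (mod 247)
11^8 ≡ 68^2 = 4624 ≡ 178 (mod 247)
11^16 ≡ 178^2 = 31684 ≡ 68 (mod 247)
11^32 ≡ 68^2 = 4624 ≡ 178 (mod 247)
11^64 ≡ 178^2 = 31684 ≡ 68 (mod 247)
11^128 ≡ 68^2 = 4624 ≡ 178 (mod 247)
246 = 128 + 64 + 32 + 16 + 4 + 2 in binary powers of 2.
So 11^246 ≡ 178 · 68 · 178 · 68 · 68 · 121 ≡ 77 (mod 247).
Since 77 ≠ 1, base 11 is a Fermat witness: 247 is composite.

77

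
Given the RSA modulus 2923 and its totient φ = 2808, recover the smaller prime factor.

φ(n) = (p−1)(q−1) = n − (p+q) + 1, so p + q = 2923 − 2808 + 1 = 116.
p and q are the roots of t² − 116t + 2923 = 0.
Discriminant: 116² − 4·2923 = 13456 − 11692 = 1764; √1764 = 42.
q = (116 − 42)/2 = 37, p = (116 + 42)/2 = 79.
Check: 37 · 79 = 2923.

37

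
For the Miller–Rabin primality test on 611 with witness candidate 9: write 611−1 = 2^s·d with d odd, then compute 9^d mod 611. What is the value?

341

611 − 1 = 610 = 2^1 · 305, so d = 305.
9^1 ≡ 9 (mod 611)
9^2 ≡ 9^2 = 81 ≡ 81 (mod 611)
9^4 ≡ 81^2 = 6561 ≡ 451 (mod 611)
9^8 ≡ 451^2 = 203401 ≡ 549 (mod 611)
9^16 ≡ 549^2 = 301401 ≡ 178 (mod 611)
9^32 ≡ 178^2 = 31684 ≡ 523 (mod 611)
9^64 ≡ 523^2 = 273529 ≡ 412 (mod 611)
9^128 ≡ 412^2 = 169744 ≡ 497 (mod 611)
9^256 ≡ 497^2 = 247009 ≡ 165 (mod 611)
305 = 256 + 32 + 16 + 1 in binary powers of 2.
So 9^305 ≡ 165 · 523 · 178 · 9 ≡ 341 (mod 611).
Squaring chain: 341; never reaches −1, so base 9 is a Miller–Rabin witness that 611 is composite.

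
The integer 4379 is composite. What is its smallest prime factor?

4379 is odd.
Digit sum 23, not divisible by 3.
Ends in 9: not divisible by 5.
7: 4379 = 7·625 + 4
11: 4379 = 11·398 + 1
13: 4379 = 13·336 + 11
17: 4379 = 17·257 + 10
19: 4379 = 19·230 + 9
23: 4379 = 23·190 + 9
29: 4379 = 29·151

29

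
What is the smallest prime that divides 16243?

16243 is odd.
Digit sum 16, not divisible by 3.
Ends in 3: not divisible by 5.
7: 16243 = 7·2320 + 3
11: 16243 = 11·1476 + 7
13: 16243 = 13·1249 + 6
17: 16243 = 17·955 + 8
19: 16243 = 19·854 + 17
23: 16243 = 23·706 + 5
29: 16243 = 29·560 + 3
31: 16243 = 31·523 + 30
37: 16243 = 37·439

37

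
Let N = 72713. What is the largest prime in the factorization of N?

89

72713 = 19 · 3827
3827 = 43 · 89
89 is prime.
So 72713 = 19 · 43 · 89; the largest prime factor is 89.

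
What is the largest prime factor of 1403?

1403 = 23 · 61
61 is prime.
So 1403 = 23 · 61; the largest prime factor is 61.

61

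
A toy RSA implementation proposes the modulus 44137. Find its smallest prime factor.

19

44137 is odd.
Digit sum 19, not divisible by 3.
Ends in 7: not divisible by 5.
7: 44137 = 7·6305 + 2
11: 44137 = 11·4012 + 5
13: 44137 = 13·3395 + 2
17: 44137 = 17·2596 + 5
19: 44137 = 19·2323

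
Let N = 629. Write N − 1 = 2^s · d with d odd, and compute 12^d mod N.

629 − 1 = 628 = 2^2 · 157, so d = 157.
12^1 ≡ 12 (mod 629)
12^2 ≡ 12^2 = 144 ≡ 144 (mod 629)
12^4 ≡ 144^2 = 20736 ≡ 608 (mod 629)
12^8 ≡ 608^2 = 369664 ≡ 441 (mod 629)
12^16 ≡ 441^2 = 194481 ≡ 120 (mod 629)
12^32 ≡ 120^2 = 14400 ≡ 562 (mod 629)
12^64 ≡ 562^2 = 315844 ≡ 86 (mod 629)
12^128 ≡ 86^2 = 7396 ≡ 477 (mod 629)
157 = 128 + 16 + 8 + 4 + 1 in binary powers of 2.
So 12^157 ≡ 477 · 120 · 441 · 608 · 12 ≡ 201 (mod 629).
Squaring chain: 201 → 145; never reaches −1, so base 12 is a Miller–Rabin witness that 629 is composite.

201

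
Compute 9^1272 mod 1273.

710

9^1 ≡ 9 (mod 1273)
9^2 ≡ 9^2 = 81 ≡ 81 (mod 1273)
9^4 ≡ 81^2 = 6561 ≡ 196 (mod 1273)
9^8 ≡ 196^2 = 38416 ≡ 226 (mod 1273)
9^16 ≡ 226^2 = 51076 ≡ 156 (mod 1273)
9^32 ≡ 156^2 = 24336 ≡ 149 (mod 1273)
9^64 ≡ 149^2 = 22201 ≡ 560 (mod 1273)
9^128 ≡ 560^2 = 313600 ≡ 442 (mod 1273)
9^256 ≡ 442^2 = 195364 ≡ 595 (mod 1273)
9^512 ≡ 595^2 = 354025 ≡ 131 (mod 1273)
9^1024 ≡ 131^2 = 17161 ≡ 612 (mod 1273)
1272 = 1024 + 128 + 64 + 32 + 16 + 8 in binary powers of 2.
So 9^1272 ≡ 612 · 442 · 560 · 149 · 156 · 226 ≡ 710 (mod 1273).
Since 710 ≠ 1, base 9 is a Fermat witness: 1273 is composite.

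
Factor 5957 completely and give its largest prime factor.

37

5957 = 7 · 851
851 = 23 · 37
37 is prime.
So 5957 = 7 · 23 · 37; the largest prime factor is 37.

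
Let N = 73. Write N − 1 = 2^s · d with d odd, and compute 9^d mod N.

73 − 1 = 72 = 2^3 · 9, so d = 9.
9^1 ≡ 9 (mod 73)
9^2 ≡ 9^2 = 81 ≡ 8 (mod 73)
9^4 ≡ 8^2 = 64 ≡ 64 (mod 73)
9^8 ≡ 64^2 = 4096 ≡ 8 (mod 73)
9 = 8 + 1 in binary powers of 2.
So 9^9 ≡ 8 · 9 ≡ 72 (mod 73).
Since 9^d ≡ 72 (mod 73), base 9 does not prove 73 composite.

72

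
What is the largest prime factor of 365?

365 = 5 · 73
73 is prime.
So 365 = 5 · 73; the largest prime factor is 73.

73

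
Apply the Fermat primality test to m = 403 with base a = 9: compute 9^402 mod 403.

9^1 ≡ 9 (mod 403)
9^2 ≡ 9^2 = 81 ≡ 81 (mod 403)
9^4 ≡ 81^2 = 6561 ≡ 113 (mod 403)
9^8 ≡ 113^2 = 12769 ≡ 276 (mod 403)
9^16 ≡ 276^2 = 76176 ≡ 9 (mod 403)
9^32 ≡ 9^2 = 81 ≡ 81 (mod 403)
9^64 ≡ 81^2 = 6561 ≡ 113 (mod 403)
9^128 ≡ 113^2 = 12769 ≡ 276 (mod 403)
9^256 ≡ 276^2 = 76176 ≡ 9 (mod 403)
402 = 256 + 128 + 16 + 2 in binary powers of 2.
So 9^402 ≡ 9 · 276 · 9 · 81 ≡ 157 (mod 403).
Since 157 ≠ 1, base 9 is a Fermat witness: 403 is composite.

157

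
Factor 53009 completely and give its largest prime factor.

79

53009 = 11 · 4819
4819 = 61 · 79
79 is prime.
So 53009 = 11 · 61 · 79; the largest prime factor is 79.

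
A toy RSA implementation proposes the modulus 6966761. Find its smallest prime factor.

6966761 is odd.
Digit sum 41, not divisible by 3.
Ends in 1: not divisible by 5.
7: 6966761 = 7·995251 + 4
11: 6966761 = 11·633341 + 10
13: 6966761 = 13·535904 + 9
17: 6966761 = 17·409809 + 8
19: 6966761 = 19·366671 + 12
23: 6966761 = 23·302902 + 15
29: 6966761 = 29·240233 + 4
31: 6966761 = 31·224734 + 7
37: 6966761 = 37·188290 + 31
41: 6966761 = 41·169921

41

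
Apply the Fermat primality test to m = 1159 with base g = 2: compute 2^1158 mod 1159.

2^1 ≡ 2 (mod 1159)
2^2 ≡ 2^2 = 4 ≡ 4 (mod 1159)
2^4 ≡ 4^2 = 16 ≡ 16 (mod 1159)
2^8 ≡ 16^2 = 256 ≡ 256 (mod 1159)
2^16 ≡ 256^2 = 65536 ≡ 632 (mod 1159)
2^32 ≡ 632^2 = 399424 ≡ 728 (mod 1159)
2^64 ≡ 728^2 = 529984 ≡ 321 (mod 1159)
2^128 ≡ 321^2 = 103041 ≡ 1049 (mod 1159)
2^256 ≡ 1049^2 = 1100401 ≡ 510 (mod 1159)
2^512 ≡ 510^2 = 260100 ≡ 484 (mod 1159)
2^1024 ≡ 484^2 = 234256 ≡ 138 (mod 1159)
1158 = 1024 + 128 + 4 + 2 in binary powers of 2.
So 2^1158 ≡ 138 · 1049 · 16 · 4 ≡ 881 (mod 1159).
Since 881 ≠ 1, base 2 is a Fermat witness: 1159 is composite.

881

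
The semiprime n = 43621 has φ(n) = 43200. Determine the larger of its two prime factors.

241

φ(n) = (p−1)(q−1) = n − (p+q) + 1, so p + q = 43621 − 43200 + 1 = 422.
p and q are the roots of t² − 422t + 43621 = 0.
Discriminant: 422² − 4·43621 = 178084 − 174484 = 3600; √3600 = 60.
q = (422 − 60)/2 = 181, p = (422 + 60)/2 = 241.
Check: 181 · 241 = 43621.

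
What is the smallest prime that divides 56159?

56159 is odd.
Digit sum 26, not divisible by 3.
Ends in 9: not divisible by 5.
7: 56159 = 7·8022 + 5
11: 56159 = 11·5105 + 4
13: 56159 = 13·4319 + 12
17: 56159 = 17·3303 + 8
19: 56159 = 19·2955 + 14
23: 56159 = 23·2441 + 16
29: 56159 = 29·1936 + 15
31: 56159 = 31·1811 + 18
37: 56159 = 37·1517 + 30
41: 56159 = 41·1369 + 30
43: 56159 = 43·1306 + 1
47: 56159 = 47·1194 + 41
53: 56159 = 53·1059 + 32
59: 56159 = 59·951 + 50
61: 56159 = 61·920 + 39
67: 56159 = 67·838 + 13
71: 56159 = 71·790 + 69
73: 56159 = 73·769 + 22
79: 56159 = 79·710 + 69
83: 56159 = 83·676 + 51
89: 56159 = 89·631

89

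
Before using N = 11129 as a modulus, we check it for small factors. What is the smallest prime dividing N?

11129 is odd.
Digit sum 14, not divisible by 3.
Ends in 9: not divisible by 5.
7: 11129 = 7·1589 + 6
11: 11129 = 11·1011 + 8
13: 11129 = 13·856 + 1
17: 11129 = 17·654 + 11
19: 11129 = 19·585 + 14
23: 11129 = 23·483 + 20
29: 11129 = 29·383 + 22
31: 11129 = 31·359

31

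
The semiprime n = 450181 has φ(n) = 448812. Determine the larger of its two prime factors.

φ(n) = (p−1)(q−1) = n − (p+q) + 1, so p + q = 450181 − 448812 + 1 = 1370.
p and q are the roots of t² − 1370t + 450181 = 0.
Discriminant: 1370² − 4·450181 = 1876900 − 1800724 = 76176; √76176 = 276.
q = (1370 − 276)/2 = 547, p = (1370 + 276)/2 = 823.
Check: 547 · 823 = 450181.

823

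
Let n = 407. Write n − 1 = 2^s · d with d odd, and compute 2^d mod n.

338

407 − 1 = 406 = 2^1 · 203, so d = 203.
2^1 ≡ 2 (mod 407)
2^2 ≡ 2^2 = 4 ≡ 4 (mod 407)
2^4 ≡ 4^2 = 16 ≡ 16 (mod 407)
2^8 ≡ 16^2 = 256 ≡ 256 (mod 407)
2^16 ≡ 256^2 = 65536 ≡ 9 (mod 407)
2^32 ≡ 9^2 = 81 ≡ 81 (mod 407)
2^64 ≡ 81^2 = 6561 ≡ 49 (mod 407)
2^128 ≡ 49^2 = 2401 ≡ 366 (mod 407)
203 = 128 + 64 + 8 + 2 + 1 in binary powers of 2.
So 2^203 ≡ 366 · 49 · 256 · 4 · 2 ≡ 338 (mod 407).
Squaring chain: 338; never reaches −1, so base 2 is a Miller–Rabin witness that 407 is composite.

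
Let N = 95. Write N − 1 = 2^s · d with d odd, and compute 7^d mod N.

68

95 − 1 = 94 = 2^1 · 47, so d = 47.
7^1 ≡ 7 (mod 95)
7^2 ≡ 7^2 = 49 ≡ 49 (mod 95)
7^4 ≡ 49^2 = 2401 ≡ 26 (mod 95)
7^8 ≡ 26^2 = 676 ≡ 11 (mod 95)
7^16 ≡ 11^2 = 121 ≡ 26 (mod 95)
7^32 ≡ 26^2 = 676 ≡ 11 (mod 95)
47 = 32 + 8 + 4 + 2 + 1 in binary powers of 2.
So 7^47 ≡ 11 · 11 · 26 · 49 · 7 ≡ 68 (mod 95).
Squaring chain: 68; never reaches −1, so base 7 is a Miller–Rabin witness that 95 is composite.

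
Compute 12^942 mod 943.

430

12^1 ≡ 12 (mod 943)
12^2 ≡ 12^2 = 144 ≡ 144 (mod 943)
12^4 ≡ 144^2 = 20736 ≡ 933 (mod 943)
12^8 ≡ 933^2 = 870489 ≡ 100 (mod 943)
12^16 ≡ 100^2 = 10000 ≡ 570 (mod 943)
12^32 ≡ 570^2 = 324900 ≡ 508 (mod 943)
12^64 ≡ 508^2 = 258064 ≡ 625 (mod 943)
12^128 ≡ 625^2 = 390625 ≡ 223 (mod 943)
12^256 ≡ 223^2 = 49729 ≡ 693 (mod 943)
12^512 ≡ 693^2 = 480249 ≡ 262 (mod 943)
942 = 512 + 256 + 128 + 32 + 8 + 4 + 2 in binary powers of 2.
So 12^942 ≡ 262 · 693 · 223 · 508 · 100 · 933 · 144 ≡ 430 (mod 943).
Since 430 ≠ 1, base 12 is a Fermat witness: 943 is composite.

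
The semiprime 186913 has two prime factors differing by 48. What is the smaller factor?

409

Since p = q + 48, we have 186913 = q(q + 48), so q² + 48q − 186913 = 0.
Discriminant: 48² + 4·186913 = 2304 + 747652 = 749956; √749956 = 866.
q = (−48 + 866)/2 = 409, and p = q + 48 = 457.
Check: 409 · 457 = 186913.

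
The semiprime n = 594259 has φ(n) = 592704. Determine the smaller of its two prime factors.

673

φ(n) = (p−1)(q−1) = n − (p+q) + 1, so p + q = 594259 − 592704 + 1 = 1556.
p and q are the roots of t² − 1556t + 594259 = 0.
Discriminant: 1556² − 4·594259 = 2421136 − 2377036 = 44100; √44100 = 210.
q = (1556 − 210)/2 = 673, p = (1556 + 210)/2 = 883.
Check: 673 · 883 = 594259.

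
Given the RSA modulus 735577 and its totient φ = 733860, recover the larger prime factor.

φ(n) = (p−1)(q−1) = n − (p+q) + 1, so p + q = 735577 − 733860 + 1 = 1718.
p and q are the roots of t² − 1718t + 735577 = 0.
Discriminant: 1718² − 4·735577 = 2951524 − 2942308 = 9216; √9216 = 96.
q = (1718 − 96)/2 = 811, p = (1718 + 96)/2 = 907.
Check: 811 · 907 = 735577.

907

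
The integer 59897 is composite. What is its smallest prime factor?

59897 is odd.
Digit sum 38, not divisible by 3.
Ends in 7: not divisible by 5.
7: 59897 = 7·8556 + 5
11: 59897 = 11·5445 + 2
13: 59897 = 13·4607 + 6
17: 59897 = 17·3523 + 6
19: 59897 = 19·3152 + 9
23: 59897 = 23·2604 + 5
29: 59897 = 29·2065 + 12
31: 59897 = 31·1932 + 5
37: 59897 = 37·1618 + 31
41: 59897 = 41·1460 + 37
43: 59897 = 43·1392 + 41
47: 59897 = 47·1274 + 19
53: 59897 = 53·1130 + 7
59: 59897 = 59·1015 + 12
61: 59897 = 61·981 + 56
67: 59897 = 67·893 + 66
71: 59897 = 71·843 + 44
73: 59897 = 73·820 + 37
79: 59897 = 79·758 + 15
83: 59897 = 83·721 + 54
89: 59897 = 89·673

89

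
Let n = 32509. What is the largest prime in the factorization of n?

32509 = 19 · 1711
1711 = 29 · 59
59 is prime.
So 32509 = 19 · 29 · 59; the largest prime factor is 59.

59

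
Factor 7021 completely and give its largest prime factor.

7021 = 7 · 1003
1003 = 17 · 59
59 is prime.
So 7021 = 7 · 17 · 59; the largest prime factor is 59.

59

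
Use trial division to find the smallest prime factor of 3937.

31

3937 is odd.
Digit sum 22, not divisible by 3.
Ends in 7: not divisible by 5.
7: 3937 = 7·562 + 3
11: 3937 = 11·357 + 10
13: 3937 = 13·302 + 11
17: 3937 = 17·231 + 10
19: 3937 = 19·207 + 4
23: 3937 = 23·171 + 4
29: 3937 = 29·135 + 22
31: 3937 = 31·127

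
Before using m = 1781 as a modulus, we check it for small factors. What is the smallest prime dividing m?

13

1781 is odd.
Digit sum 17, not divisible by 3.
Ends in 1: not divisible by 5.
7: 1781 = 7·254 + 3
11: 1781 = 11·161 + 10
13: 1781 = 13·137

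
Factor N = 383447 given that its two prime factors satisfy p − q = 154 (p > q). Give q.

547

Since p = q + 154, we have 383447 = q(q + 154), so q² + 154q − 383447 = 0.
Discriminant: 154² + 4·383447 = 23716 + 1533788 = 1557504; √1557504 = 1248.
q = (−154 + 1248)/2 = 547, and p = q + 154 = 701.
Check: 547 · 701 = 383447.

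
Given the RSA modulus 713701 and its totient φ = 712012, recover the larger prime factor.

φ(n) = (p−1)(q−1) = n − (p+q) + 1, so p + q = 713701 − 712012 + 1 = 1690.
p and q are the roots of t² − 1690t + 713701 = 0.
Discriminant: 1690² − 4·713701 = 2856100 − 2854804 = 1296; √1296 = 36.
q = (1690 − 36)/2 = 827, p = (1690 + 36)/2 = 863.
Check: 827 · 863 = 713701.

863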